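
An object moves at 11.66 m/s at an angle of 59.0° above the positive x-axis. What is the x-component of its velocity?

vₓ = v cos(θ) = 11.66 × cos(59.0°) = 6.01 m/s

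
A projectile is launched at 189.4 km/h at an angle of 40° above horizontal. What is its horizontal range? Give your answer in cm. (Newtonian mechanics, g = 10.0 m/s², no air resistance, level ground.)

v₀ = 189.4 km/h × 0.2777777777777778 = 52.6111 m/s
R = v₀² × sin(2θ) / g = 52.6111² × sin(2 × 40°) / 10.0 = 2767.93 × 0.984808 / 10.0 = 272.588 m
R = 272.588 m / 0.01 = 27260 cm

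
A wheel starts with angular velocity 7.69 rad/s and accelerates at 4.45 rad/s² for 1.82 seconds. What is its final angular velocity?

ω = ω₀ + αt = 7.69 + 4.45 × 1.82 = 15.79 rad/s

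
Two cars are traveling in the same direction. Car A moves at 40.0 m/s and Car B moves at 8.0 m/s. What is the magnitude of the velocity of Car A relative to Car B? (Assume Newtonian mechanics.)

v_rel = |v_A - v_B| = |40.0 - 8.0| = 32.0 m/s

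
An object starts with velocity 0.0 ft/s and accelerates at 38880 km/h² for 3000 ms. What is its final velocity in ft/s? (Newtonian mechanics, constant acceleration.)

v₀ = 0.0 ft/s × 0.3048 = 0.0 m/s
a = 38880 km/h² × 7.716049382716049e-05 = 3.0 m/s²
t = 3000 ms × 0.001 = 3.0 s
v = v₀ + a × t = 0.0 + 3.0 × 3.0 = 9.0 m/s
v = 9.0 m/s / 0.3048 = 29.53 ft/s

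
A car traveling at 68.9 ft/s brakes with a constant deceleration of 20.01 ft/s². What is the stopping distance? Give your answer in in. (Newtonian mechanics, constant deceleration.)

v₀ = 68.9 ft/s × 0.3048 = 21.0007 m/s
a = 20.01 ft/s² × 0.3048 = 6.09905 m/s²
d = v₀² / (2a) = 21.0007² / (2 × 6.09905) = 441.029 / 12.1981 = 36.1555 m
d = 36.1555 m / 0.0254 = 1423 in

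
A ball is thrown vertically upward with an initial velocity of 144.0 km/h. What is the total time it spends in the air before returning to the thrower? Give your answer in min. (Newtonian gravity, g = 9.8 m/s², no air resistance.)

v₀ = 144.0 km/h × 0.2777777777777778 = 40.0 m/s
t_total = 2 × v₀ / g = 2 × 40.0 / 9.8 = 8.16327 s
t_total = 8.16327 s / 60.0 = 0.1361 min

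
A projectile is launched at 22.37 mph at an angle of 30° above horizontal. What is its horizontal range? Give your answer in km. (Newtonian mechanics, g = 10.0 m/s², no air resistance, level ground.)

v₀ = 22.37 mph × 0.44704 = 10.0003 m/s
R = v₀² × sin(2θ) / g = 10.0003² × sin(2 × 30°) / 10.0 = 100.006 × 0.866025 / 10.0 = 8.66077 m
R = 8.66077 m / 1000.0 = 0.008661 km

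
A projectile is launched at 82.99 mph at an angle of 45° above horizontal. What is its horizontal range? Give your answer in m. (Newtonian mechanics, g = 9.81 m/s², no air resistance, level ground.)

v₀ = 82.99 mph × 0.44704 = 37.0998 m/s
R = v₀² × sin(2θ) / g = 37.0998² × sin(2 × 45°) / 9.81 = 1376.4 × 1.0 / 9.81 = 140.3 m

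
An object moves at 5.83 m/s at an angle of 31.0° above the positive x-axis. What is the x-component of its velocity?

vₓ = v cos(θ) = 5.83 × cos(31.0°) = 5.0 m/s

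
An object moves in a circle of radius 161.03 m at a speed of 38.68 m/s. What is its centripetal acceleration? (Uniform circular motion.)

a_c = v²/r = 38.68²/161.03 = 1496.1424/161.03 = 9.29 m/s²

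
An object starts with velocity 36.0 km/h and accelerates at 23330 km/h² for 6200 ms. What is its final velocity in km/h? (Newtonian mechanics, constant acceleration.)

v₀ = 36.0 km/h × 0.2777777777777778 = 10.0 m/s
a = 23330 km/h² × 7.716049382716049e-05 = 1.80015 m/s²
t = 6200 ms × 0.001 = 6.2 s
v = v₀ + a × t = 10.0 + 1.80015 × 6.2 = 21.1609 m/s
v = 21.1609 m/s / 0.2777777777777778 = 76.18 km/h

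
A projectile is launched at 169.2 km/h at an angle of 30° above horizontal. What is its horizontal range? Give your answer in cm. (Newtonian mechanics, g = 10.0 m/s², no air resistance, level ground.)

v₀ = 169.2 km/h × 0.2777777777777778 = 47.0 m/s
R = v₀² × sin(2θ) / g = 47.0² × sin(2 × 30°) / 10.0 = 2209.0 × 0.866025 / 10.0 = 191.305 m
R = 191.305 m / 0.01 = 19130 cm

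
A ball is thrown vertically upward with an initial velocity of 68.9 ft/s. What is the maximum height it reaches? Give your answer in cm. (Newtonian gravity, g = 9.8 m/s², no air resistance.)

v₀ = 68.9 ft/s × 0.3048 = 21.0007 m/s
h_max = v₀² / (2g) = 21.0007² / (2 × 9.8) = 441.029 / 19.6 = 22.5015 m
h_max = 22.5015 m / 0.01 = 2250 cm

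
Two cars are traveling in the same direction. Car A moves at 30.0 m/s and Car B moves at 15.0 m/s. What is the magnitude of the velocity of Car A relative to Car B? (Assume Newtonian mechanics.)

v_rel = |v_A - v_B| = |30.0 - 15.0| = 15.0 m/s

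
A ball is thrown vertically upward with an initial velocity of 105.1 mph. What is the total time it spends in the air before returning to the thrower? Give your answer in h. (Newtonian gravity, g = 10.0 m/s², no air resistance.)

v₀ = 105.1 mph × 0.44704 = 46.9839 m/s
t_total = 2 × v₀ / g = 2 × 46.9839 / 10.0 = 9.39678 s
t_total = 9.39678 s / 3600.0 = 0.00261 h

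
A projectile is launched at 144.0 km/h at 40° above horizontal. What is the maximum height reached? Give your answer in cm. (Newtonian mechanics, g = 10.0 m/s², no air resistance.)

v₀ = 144.0 km/h × 0.2777777777777778 = 40.0 m/s
H = v₀² × sin²(θ) / (2g) = 40.0² × sin(40°)² / (2 × 10.0) = 1600.0 × 0.413176 / 20.0 = 33.0541 m
H = 33.0541 m / 0.01 = 3305 cm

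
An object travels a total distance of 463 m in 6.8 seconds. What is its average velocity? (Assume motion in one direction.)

v_avg = Δd / Δt = 463 / 6.8 = 68.09 m/s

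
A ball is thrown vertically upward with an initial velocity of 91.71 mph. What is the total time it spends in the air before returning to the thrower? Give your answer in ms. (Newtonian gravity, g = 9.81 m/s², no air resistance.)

v₀ = 91.71 mph × 0.44704 = 40.998 m/s
t_total = 2 × v₀ / g = 2 × 40.998 / 9.81 = 8.35841 s
t_total = 8.35841 s / 0.001 = 8358 ms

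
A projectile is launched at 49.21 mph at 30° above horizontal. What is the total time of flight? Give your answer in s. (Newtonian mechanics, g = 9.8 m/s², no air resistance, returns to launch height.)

v₀ = 49.21 mph × 0.44704 = 21.9988 m/s
T = 2 × v₀ × sin(θ) / g = 2 × 21.9988 × sin(30°) / 9.8 = 2 × 21.9988 × 0.5 / 9.8 = 2.245 s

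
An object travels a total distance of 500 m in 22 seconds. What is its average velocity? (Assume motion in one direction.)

v_avg = Δd / Δt = 500 / 22 = 22.73 m/s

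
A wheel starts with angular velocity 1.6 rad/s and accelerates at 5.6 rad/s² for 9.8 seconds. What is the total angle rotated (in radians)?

θ = ω₀t + ½αt² = 1.6×9.8 + ½×5.6×9.8² = 284.59 rad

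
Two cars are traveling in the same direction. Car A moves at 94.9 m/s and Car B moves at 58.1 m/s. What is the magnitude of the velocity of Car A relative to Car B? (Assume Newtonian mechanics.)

v_rel = |v_A - v_B| = |94.9 - 58.1| = 36.8 m/s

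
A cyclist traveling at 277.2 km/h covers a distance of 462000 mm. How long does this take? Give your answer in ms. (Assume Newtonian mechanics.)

d = 462000 mm × 0.001 = 462.0 m
v = 277.2 km/h × 0.2777777777777778 = 77.0 m/s
t = d / v = 462.0 / 77.0 = 6.0 s
t = 6.0 s / 0.001 = 6000 ms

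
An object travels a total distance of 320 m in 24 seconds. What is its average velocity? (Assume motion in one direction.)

v_avg = Δd / Δt = 320 / 24 = 13.33 m/s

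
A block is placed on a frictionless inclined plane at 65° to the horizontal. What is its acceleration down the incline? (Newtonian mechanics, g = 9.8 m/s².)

a = g sin(θ) = 9.8 × sin(65°) = 9.8 × 0.9063 = 8.88 m/s²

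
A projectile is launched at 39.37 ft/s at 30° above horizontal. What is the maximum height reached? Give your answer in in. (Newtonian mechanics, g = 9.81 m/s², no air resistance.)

v₀ = 39.37 ft/s × 0.3048 = 12.0 m/s
H = v₀² × sin²(θ) / (2g) = 12.0² × sin(30°)² / (2 × 9.81) = 144.0 × 0.25 / 19.62 = 1.83486 m
H = 1.83486 m / 0.0254 = 72.24 in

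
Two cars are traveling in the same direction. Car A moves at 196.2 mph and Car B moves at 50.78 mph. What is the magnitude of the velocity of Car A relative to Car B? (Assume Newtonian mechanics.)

v_rel = |v_A - v_B| = |196.2 - 50.78| = 145.42 mph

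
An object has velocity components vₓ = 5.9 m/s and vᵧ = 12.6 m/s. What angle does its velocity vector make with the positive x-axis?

θ = arctan(vᵧ/vₓ) = arctan(12.6/5.9) = 64.91°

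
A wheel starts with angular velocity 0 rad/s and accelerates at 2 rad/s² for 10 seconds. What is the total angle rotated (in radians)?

θ = ω₀t + ½αt² = 0×10 + ½×2×10² = 100.0 rad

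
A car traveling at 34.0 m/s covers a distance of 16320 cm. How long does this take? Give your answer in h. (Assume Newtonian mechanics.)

d = 16320 cm × 0.01 = 163.2 m
t = d / v = 163.2 / 34.0 = 4.8 s
t = 4.8 s / 3600.0 = 0.001333 h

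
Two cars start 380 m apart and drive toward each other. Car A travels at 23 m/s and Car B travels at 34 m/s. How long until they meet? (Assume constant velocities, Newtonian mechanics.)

Combined speed: v_combined = 23 + 34 = 57 m/s
Time to meet: t = d/v_combined = 380/57 = 6.67 s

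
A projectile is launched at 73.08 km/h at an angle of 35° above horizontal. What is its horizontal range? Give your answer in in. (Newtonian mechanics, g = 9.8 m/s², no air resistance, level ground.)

v₀ = 73.08 km/h × 0.2777777777777778 = 20.3 m/s
R = v₀² × sin(2θ) / g = 20.3² × sin(2 × 35°) / 9.8 = 412.09 × 0.939693 / 9.8 = 39.5141 m
R = 39.5141 m / 0.0254 = 1556 in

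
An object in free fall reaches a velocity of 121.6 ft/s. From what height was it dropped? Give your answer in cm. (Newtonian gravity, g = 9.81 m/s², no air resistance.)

v = 121.6 ft/s × 0.3048 = 37.0637 m/s
h = v² / (2g) = 37.0637² / (2 × 9.81) = 70.0162 m
h = 70.0162 m / 0.01 = 7002 cm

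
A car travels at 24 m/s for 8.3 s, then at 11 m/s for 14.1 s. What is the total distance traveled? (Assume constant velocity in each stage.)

d₁ = v₁t₁ = 24 × 8.3 = 199.2 m
d₂ = v₂t₂ = 11 × 14.1 = 155.1 m
d_total = 199.2 + 155.1 = 354.3 m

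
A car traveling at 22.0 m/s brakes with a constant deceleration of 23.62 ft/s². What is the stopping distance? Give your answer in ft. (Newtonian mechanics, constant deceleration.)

a = 23.62 ft/s² × 0.3048 = 7.19938 m/s²
d = v₀² / (2a) = 22.0² / (2 × 7.19938) = 484.0 / 14.3988 = 33.6139 m
d = 33.6139 m / 0.3048 = 110.3 ft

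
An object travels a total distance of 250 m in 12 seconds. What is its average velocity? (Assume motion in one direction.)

v_avg = Δd / Δt = 250 / 12 = 20.83 m/s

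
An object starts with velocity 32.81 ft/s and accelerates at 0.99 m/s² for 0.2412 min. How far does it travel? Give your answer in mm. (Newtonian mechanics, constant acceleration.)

v₀ = 32.81 ft/s × 0.3048 = 10.0005 m/s
t = 0.2412 min × 60.0 = 14.472 s
d = v₀ × t + ½ × a × t² = 10.0005 × 14.472 + 0.5 × 0.99 × 14.472² = 248.399 m
d = 248.399 m / 0.001 = 248400 mm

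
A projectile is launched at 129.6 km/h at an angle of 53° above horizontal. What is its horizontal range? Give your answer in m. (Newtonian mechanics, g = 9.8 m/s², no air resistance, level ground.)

v₀ = 129.6 km/h × 0.2777777777777778 = 36.0 m/s
R = v₀² × sin(2θ) / g = 36.0² × sin(2 × 53°) / 9.8 = 1296.0 × 0.961262 / 9.8 = 127.1 m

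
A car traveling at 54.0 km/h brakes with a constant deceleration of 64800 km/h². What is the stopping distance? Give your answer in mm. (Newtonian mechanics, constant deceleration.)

v₀ = 54.0 km/h × 0.2777777777777778 = 15.0 m/s
a = 64800 km/h² × 7.716049382716049e-05 = 5.0 m/s²
d = v₀² / (2a) = 15.0² / (2 × 5.0) = 225.0 / 10.0 = 22.5 m
d = 22.5 m / 0.001 = 22500 mm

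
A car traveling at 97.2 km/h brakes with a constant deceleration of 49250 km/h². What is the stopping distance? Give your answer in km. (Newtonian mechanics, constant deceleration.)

v₀ = 97.2 km/h × 0.2777777777777778 = 27.0 m/s
a = 49250 km/h² × 7.716049382716049e-05 = 3.80015 m/s²
d = v₀² / (2a) = 27.0² / (2 × 3.80015) = 729.0 / 7.6003 = 95.9173 m
d = 95.9173 m / 1000.0 = 0.09592 km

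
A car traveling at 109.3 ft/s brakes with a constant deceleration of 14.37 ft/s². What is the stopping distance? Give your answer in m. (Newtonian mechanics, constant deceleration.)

v₀ = 109.3 ft/s × 0.3048 = 33.3146 m/s
a = 14.37 ft/s² × 0.3048 = 4.37998 m/s²
d = v₀² / (2a) = 33.3146² / (2 × 4.37998) = 1109.86 / 8.75996 = 126.7 m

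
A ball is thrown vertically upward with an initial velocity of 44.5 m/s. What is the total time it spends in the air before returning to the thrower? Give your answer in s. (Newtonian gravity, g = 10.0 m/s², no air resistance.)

t_total = 2 × v₀ / g = 2 × 44.5 / 10.0 = 8.9 s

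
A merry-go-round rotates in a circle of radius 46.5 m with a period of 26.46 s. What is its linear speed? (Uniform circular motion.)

v = 2πr/T = 2π×46.5/26.46 = 11.04 m/s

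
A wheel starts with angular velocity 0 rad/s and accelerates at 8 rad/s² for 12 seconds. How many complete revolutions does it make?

θ = ω₀t + ½αt² = 0×12 + ½×8×12² = 576.0 rad
Total revolutions = θ/(2π) = 576.0/(2π) = 91.67
Complete revolutions = ⌊91.67⌋ = 91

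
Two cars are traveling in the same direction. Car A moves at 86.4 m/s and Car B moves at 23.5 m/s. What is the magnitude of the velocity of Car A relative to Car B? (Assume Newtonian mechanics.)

v_rel = |v_A - v_B| = |86.4 - 23.5| = 62.9 m/s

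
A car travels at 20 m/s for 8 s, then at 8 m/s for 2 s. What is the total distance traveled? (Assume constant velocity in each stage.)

d₁ = v₁t₁ = 20 × 8 = 160 m
d₂ = v₂t₂ = 8 × 2 = 16 m
d_total = 160 + 16 = 176 m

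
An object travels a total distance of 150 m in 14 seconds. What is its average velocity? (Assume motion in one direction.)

v_avg = Δd / Δt = 150 / 14 = 10.71 m/s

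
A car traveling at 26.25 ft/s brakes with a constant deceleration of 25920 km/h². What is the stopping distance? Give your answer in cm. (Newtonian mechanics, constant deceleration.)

v₀ = 26.25 ft/s × 0.3048 = 8.001 m/s
a = 25920 km/h² × 7.716049382716049e-05 = 2.0 m/s²
d = v₀² / (2a) = 8.001² / (2 × 2.0) = 64.016 / 4.0 = 16.004 m
d = 16.004 m / 0.01 = 1600 cm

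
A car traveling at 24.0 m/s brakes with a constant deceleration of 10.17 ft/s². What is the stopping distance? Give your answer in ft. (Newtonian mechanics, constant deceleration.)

a = 10.17 ft/s² × 0.3048 = 3.09982 m/s²
d = v₀² / (2a) = 24.0² / (2 × 3.09982) = 576.0 / 6.19964 = 92.9086 m
d = 92.9086 m / 0.3048 = 304.8 ft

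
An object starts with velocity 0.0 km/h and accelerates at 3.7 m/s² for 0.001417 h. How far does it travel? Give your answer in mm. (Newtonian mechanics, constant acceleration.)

v₀ = 0.0 km/h × 0.2777777777777778 = 0.0 m/s
t = 0.001417 h × 3600.0 = 5.1012 s
d = v₀ × t + ½ × a × t² = 0.0 × 5.1012 + 0.5 × 3.7 × 5.1012² = 48.1411 m
d = 48.1411 m / 0.001 = 48140 mm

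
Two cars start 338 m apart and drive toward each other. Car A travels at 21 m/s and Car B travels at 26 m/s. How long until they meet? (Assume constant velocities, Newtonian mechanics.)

Combined speed: v_combined = 21 + 26 = 47 m/s
Time to meet: t = d/v_combined = 338/47 = 7.19 s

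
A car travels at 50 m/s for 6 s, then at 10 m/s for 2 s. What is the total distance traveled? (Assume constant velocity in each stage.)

d₁ = v₁t₁ = 50 × 6 = 300 m
d₂ = v₂t₂ = 10 × 2 = 20 m
d_total = 300 + 20 = 320 m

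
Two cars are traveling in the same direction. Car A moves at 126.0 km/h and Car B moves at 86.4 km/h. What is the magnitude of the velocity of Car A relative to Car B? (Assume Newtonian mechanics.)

v_rel = |v_A - v_B| = |126.0 - 86.4| = 39.6 km/h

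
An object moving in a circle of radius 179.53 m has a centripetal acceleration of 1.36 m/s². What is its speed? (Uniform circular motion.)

v = √(a_c × r) = √(1.36 × 179.53) = 15.63 m/s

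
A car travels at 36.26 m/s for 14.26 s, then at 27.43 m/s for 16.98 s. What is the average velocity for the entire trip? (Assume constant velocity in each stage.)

d₁ = v₁t₁ = 36.26 × 14.26 = 517.0676 m
d₂ = v₂t₂ = 27.43 × 16.98 = 465.7614 m
d_total = 982.829 m, t_total = 31.24 s
v_avg = d_total/t_total = 982.829/31.24 = 31.46 m/s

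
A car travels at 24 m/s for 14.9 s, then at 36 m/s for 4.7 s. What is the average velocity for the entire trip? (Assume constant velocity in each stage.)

d₁ = v₁t₁ = 24 × 14.9 = 357.6 m
d₂ = v₂t₂ = 36 × 4.7 = 169.2 m
d_total = 526.8 m, t_total = 19.6 s
v_avg = d_total/t_total = 526.8/19.6 = 26.88 m/s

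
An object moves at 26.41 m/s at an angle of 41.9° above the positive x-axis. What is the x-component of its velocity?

vₓ = v cos(θ) = 26.41 × cos(41.9°) = 19.66 m/s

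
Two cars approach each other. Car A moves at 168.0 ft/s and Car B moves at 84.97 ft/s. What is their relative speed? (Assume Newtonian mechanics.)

v_rel = v_A + v_B = 168.0 + 84.97 = 252.97 ft/s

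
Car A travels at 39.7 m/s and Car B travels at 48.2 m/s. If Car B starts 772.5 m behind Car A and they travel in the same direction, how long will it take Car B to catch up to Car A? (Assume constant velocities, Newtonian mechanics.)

Relative speed: v_rel = 48.2 - 39.7 = 8.5 m/s
Time to catch: t = d₀/v_rel = 772.5/8.5 = 90.88 s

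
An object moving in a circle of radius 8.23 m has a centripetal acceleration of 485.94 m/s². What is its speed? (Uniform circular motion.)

v = √(a_c × r) = √(485.94 × 8.23) = 63.24 m/s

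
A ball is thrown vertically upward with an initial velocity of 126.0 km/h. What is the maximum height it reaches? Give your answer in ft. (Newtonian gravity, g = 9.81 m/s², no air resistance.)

v₀ = 126.0 km/h × 0.2777777777777778 = 35.0 m/s
h_max = v₀² / (2g) = 35.0² / (2 × 9.81) = 1225.0 / 19.62 = 62.4363 m
h_max = 62.4363 m / 0.3048 = 204.8 ft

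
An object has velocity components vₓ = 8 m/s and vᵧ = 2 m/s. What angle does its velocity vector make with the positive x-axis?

θ = arctan(vᵧ/vₓ) = arctan(2/8) = 14.04°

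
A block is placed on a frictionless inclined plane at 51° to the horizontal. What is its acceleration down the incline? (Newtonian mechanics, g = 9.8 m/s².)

a = g sin(θ) = 9.8 × sin(51°) = 9.8 × 0.7771 = 7.62 m/s²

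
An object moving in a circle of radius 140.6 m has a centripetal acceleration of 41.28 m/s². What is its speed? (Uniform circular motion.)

v = √(a_c × r) = √(41.28 × 140.6) = 76.18 m/s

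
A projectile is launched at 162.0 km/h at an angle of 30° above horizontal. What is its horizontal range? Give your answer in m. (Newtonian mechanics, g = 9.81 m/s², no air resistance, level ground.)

v₀ = 162.0 km/h × 0.2777777777777778 = 45.0 m/s
R = v₀² × sin(2θ) / g = 45.0² × sin(2 × 30°) / 9.81 = 2025.0 × 0.866025 / 9.81 = 178.8 m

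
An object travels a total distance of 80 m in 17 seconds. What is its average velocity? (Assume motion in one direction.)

v_avg = Δd / Δt = 80 / 17 = 4.71 m/s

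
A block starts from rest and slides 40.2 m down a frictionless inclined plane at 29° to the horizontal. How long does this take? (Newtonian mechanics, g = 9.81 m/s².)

a = g sin(θ) = 9.81 × sin(29°) = 4.756 m/s²
t = √(2d/a) = √(2 × 40.2 / 4.756) = 4.11 s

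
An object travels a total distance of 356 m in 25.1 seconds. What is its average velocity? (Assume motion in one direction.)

v_avg = Δd / Δt = 356 / 25.1 = 14.18 m/s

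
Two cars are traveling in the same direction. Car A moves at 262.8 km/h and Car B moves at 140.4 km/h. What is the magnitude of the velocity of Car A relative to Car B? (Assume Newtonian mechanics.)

v_rel = |v_A - v_B| = |262.8 - 140.4| = 122.4 km/h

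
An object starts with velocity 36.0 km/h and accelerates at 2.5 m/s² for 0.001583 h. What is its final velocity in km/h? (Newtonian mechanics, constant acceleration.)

v₀ = 36.0 km/h × 0.2777777777777778 = 10.0 m/s
t = 0.001583 h × 3600.0 = 5.6988 s
v = v₀ + a × t = 10.0 + 2.5 × 5.6988 = 24.247 m/s
v = 24.247 m/s / 0.2777777777777778 = 87.29 km/h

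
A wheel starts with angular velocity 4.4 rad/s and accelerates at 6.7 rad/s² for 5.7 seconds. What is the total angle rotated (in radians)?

θ = ω₀t + ½αt² = 4.4×5.7 + ½×6.7×5.7² = 133.92 rad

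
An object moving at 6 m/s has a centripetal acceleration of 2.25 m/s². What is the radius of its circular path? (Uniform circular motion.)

r = v²/a_c = 6²/2.25 = 16.0 m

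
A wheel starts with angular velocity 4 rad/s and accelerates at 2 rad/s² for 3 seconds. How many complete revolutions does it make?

θ = ω₀t + ½αt² = 4×3 + ½×2×3² = 21.0 rad
Total revolutions = θ/(2π) = 21.0/(2π) = 3.34
Complete revolutions = ⌊3.34⌋ = 3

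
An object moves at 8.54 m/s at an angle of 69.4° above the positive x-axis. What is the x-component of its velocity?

vₓ = v cos(θ) = 8.54 × cos(69.4°) = 3.0 m/s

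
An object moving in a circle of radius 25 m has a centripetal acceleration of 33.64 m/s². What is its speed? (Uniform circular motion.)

v = √(a_c × r) = √(33.64 × 25) = 29.0 m/s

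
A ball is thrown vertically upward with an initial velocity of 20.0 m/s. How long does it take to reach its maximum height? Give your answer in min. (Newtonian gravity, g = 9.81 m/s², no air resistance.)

t_up = v₀ / g = 20.0 / 9.81 = 2.03874 s
t_up = 2.03874 s / 60.0 = 0.03398 min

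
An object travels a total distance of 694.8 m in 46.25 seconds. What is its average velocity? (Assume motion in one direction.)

v_avg = Δd / Δt = 694.8 / 46.25 = 15.02 m/s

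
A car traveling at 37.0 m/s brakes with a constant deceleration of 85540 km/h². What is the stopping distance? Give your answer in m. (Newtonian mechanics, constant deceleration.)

a = 85540 km/h² × 7.716049382716049e-05 = 6.60031 m/s²
d = v₀² / (2a) = 37.0² / (2 × 6.60031) = 1369.0 / 13.2006 = 103.7 m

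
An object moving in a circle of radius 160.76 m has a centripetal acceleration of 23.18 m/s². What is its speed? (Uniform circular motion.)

v = √(a_c × r) = √(23.18 × 160.76) = 61.04 m/s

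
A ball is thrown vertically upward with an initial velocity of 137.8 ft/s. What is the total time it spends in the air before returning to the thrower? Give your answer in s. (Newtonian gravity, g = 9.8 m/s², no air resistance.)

v₀ = 137.8 ft/s × 0.3048 = 42.0014 m/s
t_total = 2 × v₀ / g = 2 × 42.0014 / 9.8 = 8.572 s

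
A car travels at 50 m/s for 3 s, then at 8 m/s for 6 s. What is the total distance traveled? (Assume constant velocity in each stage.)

d₁ = v₁t₁ = 50 × 3 = 150 m
d₂ = v₂t₂ = 8 × 6 = 48 m
d_total = 150 + 48 = 198 m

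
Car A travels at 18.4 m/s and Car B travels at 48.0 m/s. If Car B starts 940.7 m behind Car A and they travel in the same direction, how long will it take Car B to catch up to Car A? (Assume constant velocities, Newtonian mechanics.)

Relative speed: v_rel = 48.0 - 18.4 = 29.6 m/s
Time to catch: t = d₀/v_rel = 940.7/29.6 = 31.78 s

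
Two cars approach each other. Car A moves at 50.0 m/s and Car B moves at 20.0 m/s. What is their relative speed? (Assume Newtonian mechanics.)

v_rel = v_A + v_B = 50.0 + 20.0 = 70.0 m/s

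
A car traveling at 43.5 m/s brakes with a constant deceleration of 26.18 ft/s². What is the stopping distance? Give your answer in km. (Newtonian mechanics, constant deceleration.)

a = 26.18 ft/s² × 0.3048 = 7.97966 m/s²
d = v₀² / (2a) = 43.5² / (2 × 7.97966) = 1892.25 / 15.9593 = 118.567 m
d = 118.567 m / 1000.0 = 0.1186 km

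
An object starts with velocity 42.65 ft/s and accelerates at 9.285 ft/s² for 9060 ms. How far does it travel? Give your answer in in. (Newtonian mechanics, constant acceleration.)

v₀ = 42.65 ft/s × 0.3048 = 12.9997 m/s
a = 9.285 ft/s² × 0.3048 = 2.83007 m/s²
t = 9060 ms × 0.001 = 9.06 s
d = v₀ × t + ½ × a × t² = 12.9997 × 9.06 + 0.5 × 2.83007 × 9.06² = 233.928 m
d = 233.928 m / 0.0254 = 9210 in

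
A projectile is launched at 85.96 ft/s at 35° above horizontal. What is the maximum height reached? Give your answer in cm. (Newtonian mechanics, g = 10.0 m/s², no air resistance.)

v₀ = 85.96 ft/s × 0.3048 = 26.2006 m/s
H = v₀² × sin²(θ) / (2g) = 26.2006² × sin(35°)² / (2 × 10.0) = 686.471 × 0.32899 / 20.0 = 11.2921 m
H = 11.2921 m / 0.01 = 1129 cm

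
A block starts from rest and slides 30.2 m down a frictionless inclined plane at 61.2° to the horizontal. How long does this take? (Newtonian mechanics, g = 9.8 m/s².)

a = g sin(θ) = 9.8 × sin(61.2°) = 8.5878 m/s²
t = √(2d/a) = √(2 × 30.2 / 8.5878) = 2.65 s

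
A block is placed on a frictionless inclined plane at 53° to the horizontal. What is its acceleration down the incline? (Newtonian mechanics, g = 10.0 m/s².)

a = g sin(θ) = 10.0 × sin(53°) = 10.0 × 0.7986 = 7.99 m/s²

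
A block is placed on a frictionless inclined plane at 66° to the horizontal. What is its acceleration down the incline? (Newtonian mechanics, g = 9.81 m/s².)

a = g sin(θ) = 9.81 × sin(66°) = 9.81 × 0.9135 = 8.96 m/s²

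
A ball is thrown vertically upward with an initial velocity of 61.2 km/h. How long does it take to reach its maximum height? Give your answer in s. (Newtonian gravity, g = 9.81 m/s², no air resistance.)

v₀ = 61.2 km/h × 0.2777777777777778 = 17.0 m/s
t_up = v₀ / g = 17.0 / 9.81 = 1.733 s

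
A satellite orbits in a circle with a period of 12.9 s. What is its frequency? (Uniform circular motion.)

f = 1/T = 1/12.9 = 0.0775 Hz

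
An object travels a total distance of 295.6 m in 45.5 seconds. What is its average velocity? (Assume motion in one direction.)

v_avg = Δd / Δt = 295.6 / 45.5 = 6.5 m/s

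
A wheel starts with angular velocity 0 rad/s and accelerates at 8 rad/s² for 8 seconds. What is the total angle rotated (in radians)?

θ = ω₀t + ½αt² = 0×8 + ½×8×8² = 256.0 rad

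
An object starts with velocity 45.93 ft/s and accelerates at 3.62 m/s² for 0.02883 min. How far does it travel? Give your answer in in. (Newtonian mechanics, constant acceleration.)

v₀ = 45.93 ft/s × 0.3048 = 13.9995 m/s
t = 0.02883 min × 60.0 = 1.7298 s
d = v₀ × t + ½ × a × t² = 13.9995 × 1.7298 + 0.5 × 3.62 × 1.7298² = 29.6322 m
d = 29.6322 m / 0.0254 = 1167 in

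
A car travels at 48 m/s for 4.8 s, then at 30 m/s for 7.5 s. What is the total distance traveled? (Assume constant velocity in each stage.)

d₁ = v₁t₁ = 48 × 4.8 = 230.4 m
d₂ = v₂t₂ = 30 × 7.5 = 225.0 m
d_total = 230.4 + 225.0 = 455.4 m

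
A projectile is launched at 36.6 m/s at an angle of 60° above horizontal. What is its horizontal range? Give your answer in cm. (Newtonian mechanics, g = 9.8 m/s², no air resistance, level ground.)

R = v₀² × sin(2θ) / g = 36.6² × sin(2 × 60°) / 9.8 = 1339.56 × 0.866025 / 9.8 = 118.377 m
R = 118.377 m / 0.01 = 11840 cm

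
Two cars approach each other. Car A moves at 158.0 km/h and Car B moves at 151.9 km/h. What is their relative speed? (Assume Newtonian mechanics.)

v_rel = v_A + v_B = 158.0 + 151.9 = 309.9 km/h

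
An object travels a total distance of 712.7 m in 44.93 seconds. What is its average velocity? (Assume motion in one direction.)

v_avg = Δd / Δt = 712.7 / 44.93 = 15.86 m/s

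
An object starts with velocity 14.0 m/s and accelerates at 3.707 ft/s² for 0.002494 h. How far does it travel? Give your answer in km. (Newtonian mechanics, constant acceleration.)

a = 3.707 ft/s² × 0.3048 = 1.12989 m/s²
t = 0.002494 h × 3600.0 = 8.9784 s
d = v₀ × t + ½ × a × t² = 14.0 × 8.9784 + 0.5 × 1.12989 × 8.9784² = 171.239 m
d = 171.239 m / 1000.0 = 0.1712 km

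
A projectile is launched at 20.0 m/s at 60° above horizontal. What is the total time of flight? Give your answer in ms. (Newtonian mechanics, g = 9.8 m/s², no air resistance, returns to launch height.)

T = 2 × v₀ × sin(θ) / g = 2 × 20.0 × sin(60°) / 9.8 = 2 × 20.0 × 0.866025 / 9.8 = 3.5348 s
T = 3.5348 s / 0.001 = 3535 ms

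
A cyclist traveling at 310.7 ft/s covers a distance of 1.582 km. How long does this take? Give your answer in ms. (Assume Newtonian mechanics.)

d = 1.582 km × 1000.0 = 1582.0 m
v = 310.7 ft/s × 0.3048 = 94.7014 m/s
t = d / v = 1582.0 / 94.7014 = 16.7051 s
t = 16.7051 s / 0.001 = 16710 ms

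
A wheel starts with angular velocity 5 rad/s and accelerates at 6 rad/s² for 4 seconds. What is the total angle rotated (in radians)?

θ = ω₀t + ½αt² = 5×4 + ½×6×4² = 68.0 rad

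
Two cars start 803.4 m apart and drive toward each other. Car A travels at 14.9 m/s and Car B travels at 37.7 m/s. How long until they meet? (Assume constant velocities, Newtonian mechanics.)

Combined speed: v_combined = 14.9 + 37.7 = 52.6 m/s
Time to meet: t = d/v_combined = 803.4/52.6 = 15.27 s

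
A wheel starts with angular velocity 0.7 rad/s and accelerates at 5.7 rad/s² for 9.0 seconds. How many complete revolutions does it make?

θ = ω₀t + ½αt² = 0.7×9.0 + ½×5.7×9.0² = 237.15 rad
Total revolutions = θ/(2π) = 237.15/(2π) = 37.74
Complete revolutions = ⌊37.74⌋ = 37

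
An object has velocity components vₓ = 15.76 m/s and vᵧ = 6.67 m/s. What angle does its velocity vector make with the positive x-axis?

θ = arctan(vᵧ/vₓ) = arctan(6.67/15.76) = 22.94°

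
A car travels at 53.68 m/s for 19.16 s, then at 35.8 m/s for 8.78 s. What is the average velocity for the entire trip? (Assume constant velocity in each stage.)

d₁ = v₁t₁ = 53.68 × 19.16 = 1028.5088 m
d₂ = v₂t₂ = 35.8 × 8.78 = 314.324 m
d_total = 1342.8328 m, t_total = 27.94 s
v_avg = d_total/t_total = 1342.8328/27.94 = 48.06 m/s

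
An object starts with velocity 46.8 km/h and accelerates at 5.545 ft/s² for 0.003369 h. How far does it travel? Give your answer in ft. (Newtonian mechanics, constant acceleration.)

v₀ = 46.8 km/h × 0.2777777777777778 = 13.0 m/s
a = 5.545 ft/s² × 0.3048 = 1.69012 m/s²
t = 0.003369 h × 3600.0 = 12.1284 s
d = v₀ × t + ½ × a × t² = 13.0 × 12.1284 + 0.5 × 1.69012 × 12.1284² = 281.976 m
d = 281.976 m / 0.3048 = 925.1 ft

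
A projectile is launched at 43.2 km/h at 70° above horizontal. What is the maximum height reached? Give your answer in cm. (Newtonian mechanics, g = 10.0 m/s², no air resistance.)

v₀ = 43.2 km/h × 0.2777777777777778 = 12.0 m/s
H = v₀² × sin²(θ) / (2g) = 12.0² × sin(70°)² / (2 × 10.0) = 144.0 × 0.883022 / 20.0 = 6.35776 m
H = 6.35776 m / 0.01 = 635.8 cm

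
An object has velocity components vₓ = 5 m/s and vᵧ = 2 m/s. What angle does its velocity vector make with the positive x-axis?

θ = arctan(vᵧ/vₓ) = arctan(2/5) = 21.8°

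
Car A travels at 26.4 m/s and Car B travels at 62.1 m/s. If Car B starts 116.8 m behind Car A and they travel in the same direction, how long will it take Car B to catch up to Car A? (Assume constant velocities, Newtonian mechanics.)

Relative speed: v_rel = 62.1 - 26.4 = 35.7 m/s
Time to catch: t = d₀/v_rel = 116.8/35.7 = 3.27 s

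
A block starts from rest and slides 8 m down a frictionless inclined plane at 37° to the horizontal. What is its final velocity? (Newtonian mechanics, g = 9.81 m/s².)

a = g sin(θ) = 9.81 × sin(37°) = 5.9038 m/s²
v = √(2ad) = √(2 × 5.9038 × 8) = 9.72 m/s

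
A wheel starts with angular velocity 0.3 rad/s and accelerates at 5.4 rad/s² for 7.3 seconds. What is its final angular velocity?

ω = ω₀ + αt = 0.3 + 5.4 × 7.3 = 39.72 rad/s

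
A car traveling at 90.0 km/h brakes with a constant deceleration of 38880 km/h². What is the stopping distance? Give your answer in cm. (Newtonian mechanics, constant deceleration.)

v₀ = 90.0 km/h × 0.2777777777777778 = 25.0 m/s
a = 38880 km/h² × 7.716049382716049e-05 = 3.0 m/s²
d = v₀² / (2a) = 25.0² / (2 × 3.0) = 625.0 / 6.0 = 104.167 m
d = 104.167 m / 0.01 = 10420 cm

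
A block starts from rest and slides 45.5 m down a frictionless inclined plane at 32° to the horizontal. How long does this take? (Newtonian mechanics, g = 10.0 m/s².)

a = g sin(θ) = 10.0 × sin(32°) = 5.2992 m/s²
t = √(2d/a) = √(2 × 45.5 / 5.2992) = 4.14 s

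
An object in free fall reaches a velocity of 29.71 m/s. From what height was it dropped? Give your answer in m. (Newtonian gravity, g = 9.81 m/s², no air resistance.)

h = v² / (2g) = 29.71² / (2 × 9.81) = 44.99 m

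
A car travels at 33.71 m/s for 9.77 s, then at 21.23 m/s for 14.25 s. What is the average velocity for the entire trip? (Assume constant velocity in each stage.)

d₁ = v₁t₁ = 33.71 × 9.77 = 329.3467 m
d₂ = v₂t₂ = 21.23 × 14.25 = 302.5275 m
d_total = 631.8742 m, t_total = 24.02 s
v_avg = d_total/t_total = 631.8742/24.02 = 26.31 m/s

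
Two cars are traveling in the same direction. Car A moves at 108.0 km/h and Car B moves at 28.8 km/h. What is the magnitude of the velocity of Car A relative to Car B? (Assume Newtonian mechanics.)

v_rel = |v_A - v_B| = |108.0 - 28.8| = 79.2 km/h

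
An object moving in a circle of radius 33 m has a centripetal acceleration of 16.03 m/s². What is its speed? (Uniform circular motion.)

v = √(a_c × r) = √(16.03 × 33) = 23.0 m/s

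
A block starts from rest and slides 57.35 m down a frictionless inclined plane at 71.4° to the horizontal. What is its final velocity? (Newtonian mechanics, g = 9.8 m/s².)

a = g sin(θ) = 9.8 × sin(71.4°) = 9.2881 m/s²
v = √(2ad) = √(2 × 9.2881 × 57.35) = 32.64 m/s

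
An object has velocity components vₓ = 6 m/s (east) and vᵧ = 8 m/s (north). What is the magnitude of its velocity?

|v| = √(vₓ² + vᵧ²) = √(6² + 8²) = √(100) = 10.0 m/s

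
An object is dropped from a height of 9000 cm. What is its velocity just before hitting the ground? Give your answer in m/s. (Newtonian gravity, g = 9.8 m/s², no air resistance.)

h = 9000 cm × 0.01 = 90.0 m
v = √(2gh) = √(2 × 9.8 × 90.0) = 42.0 m/s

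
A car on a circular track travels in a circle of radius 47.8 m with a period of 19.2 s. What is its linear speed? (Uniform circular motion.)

v = 2πr/T = 2π×47.8/19.2 = 15.64 m/s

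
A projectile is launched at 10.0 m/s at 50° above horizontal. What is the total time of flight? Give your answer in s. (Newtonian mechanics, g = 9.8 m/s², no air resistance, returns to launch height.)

T = 2 × v₀ × sin(θ) / g = 2 × 10.0 × sin(50°) / 9.8 = 2 × 10.0 × 0.766044 / 9.8 = 1.563 s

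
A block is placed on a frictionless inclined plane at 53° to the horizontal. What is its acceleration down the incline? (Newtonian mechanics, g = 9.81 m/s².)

a = g sin(θ) = 9.81 × sin(53°) = 9.81 × 0.7986 = 7.83 m/s²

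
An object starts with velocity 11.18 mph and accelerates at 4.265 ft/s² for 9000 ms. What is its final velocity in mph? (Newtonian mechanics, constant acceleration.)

v₀ = 11.18 mph × 0.44704 = 4.99791 m/s
a = 4.265 ft/s² × 0.3048 = 1.29997 m/s²
t = 9000 ms × 0.001 = 9.0 s
v = v₀ + a × t = 4.99791 + 1.29997 × 9.0 = 16.6976 m/s
v = 16.6976 m/s / 0.44704 = 37.35 mph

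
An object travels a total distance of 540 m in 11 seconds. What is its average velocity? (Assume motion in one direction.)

v_avg = Δd / Δt = 540 / 11 = 49.09 m/s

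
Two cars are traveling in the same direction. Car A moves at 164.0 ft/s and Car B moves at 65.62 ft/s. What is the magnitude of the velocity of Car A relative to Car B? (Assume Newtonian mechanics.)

v_rel = |v_A - v_B| = |164.0 - 65.62| = 98.38 ft/s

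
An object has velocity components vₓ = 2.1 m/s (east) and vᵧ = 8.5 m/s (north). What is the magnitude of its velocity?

|v| = √(vₓ² + vᵧ²) = √(2.1² + 8.5²) = √(76.66) = 8.76 m/s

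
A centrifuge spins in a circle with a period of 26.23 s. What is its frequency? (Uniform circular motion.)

f = 1/T = 1/26.23 = 0.0381 Hz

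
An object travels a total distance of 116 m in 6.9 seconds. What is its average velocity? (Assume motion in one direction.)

v_avg = Δd / Δt = 116 / 6.9 = 16.81 m/s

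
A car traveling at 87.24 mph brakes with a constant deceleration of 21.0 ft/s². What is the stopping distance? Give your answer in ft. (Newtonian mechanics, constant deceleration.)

v₀ = 87.24 mph × 0.44704 = 38.9998 m/s
a = 21.0 ft/s² × 0.3048 = 6.4008 m/s²
d = v₀² / (2a) = 38.9998² / (2 × 6.4008) = 1520.98 / 12.8016 = 118.812 m
d = 118.812 m / 0.3048 = 389.8 ft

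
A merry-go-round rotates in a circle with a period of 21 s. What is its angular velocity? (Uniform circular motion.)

ω = 2π/T = 2π/21 = 0.2992 rad/s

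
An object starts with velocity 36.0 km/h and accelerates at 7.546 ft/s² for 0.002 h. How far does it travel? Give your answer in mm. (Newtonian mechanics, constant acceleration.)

v₀ = 36.0 km/h × 0.2777777777777778 = 10.0 m/s
a = 7.546 ft/s² × 0.3048 = 2.30002 m/s²
t = 0.002 h × 3600.0 = 7.2 s
d = v₀ × t + ½ × a × t² = 10.0 × 7.2 + 0.5 × 2.30002 × 7.2² = 131.617 m
d = 131.617 m / 0.001 = 131600 mm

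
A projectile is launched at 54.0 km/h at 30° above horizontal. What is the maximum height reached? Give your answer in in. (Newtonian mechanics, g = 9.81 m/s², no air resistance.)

v₀ = 54.0 km/h × 0.2777777777777778 = 15.0 m/s
H = v₀² × sin²(θ) / (2g) = 15.0² × sin(30°)² / (2 × 9.81) = 225.0 × 0.25 / 19.62 = 2.86697 m
H = 2.86697 m / 0.0254 = 112.9 in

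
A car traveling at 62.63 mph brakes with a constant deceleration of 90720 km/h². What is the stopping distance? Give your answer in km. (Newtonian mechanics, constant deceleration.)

v₀ = 62.63 mph × 0.44704 = 27.9981 m/s
a = 90720 km/h² × 7.716049382716049e-05 = 7.0 m/s²
d = v₀² / (2a) = 27.9981² / (2 × 7.0) = 783.894 / 14.0 = 55.9924 m
d = 55.9924 m / 1000.0 = 0.05599 km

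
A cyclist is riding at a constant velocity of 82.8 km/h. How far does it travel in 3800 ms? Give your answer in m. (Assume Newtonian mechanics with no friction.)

v = 82.8 km/h × 0.2777777777777778 = 23.0 m/s
t = 3800 ms × 0.001 = 3.8 s
d = v × t = 23.0 × 3.8 = 87.4 m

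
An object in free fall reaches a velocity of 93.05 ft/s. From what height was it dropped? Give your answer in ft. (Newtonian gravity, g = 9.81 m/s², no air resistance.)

v = 93.05 ft/s × 0.3048 = 28.3616 m/s
h = v² / (2g) = 28.3616² / (2 × 9.81) = 40.998 m
h = 40.998 m / 0.3048 = 134.5 ft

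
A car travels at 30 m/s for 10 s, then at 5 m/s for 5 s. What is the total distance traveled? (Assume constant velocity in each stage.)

d₁ = v₁t₁ = 30 × 10 = 300 m
d₂ = v₂t₂ = 5 × 5 = 25 m
d_total = 300 + 25 = 325 m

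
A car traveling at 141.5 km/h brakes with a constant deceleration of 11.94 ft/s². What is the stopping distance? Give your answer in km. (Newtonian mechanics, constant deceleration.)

v₀ = 141.5 km/h × 0.2777777777777778 = 39.3056 m/s
a = 11.94 ft/s² × 0.3048 = 3.63931 m/s²
d = v₀² / (2a) = 39.3056² / (2 × 3.63931) = 1544.93 / 7.27862 = 212.256 m
d = 212.256 m / 1000.0 = 0.2123 km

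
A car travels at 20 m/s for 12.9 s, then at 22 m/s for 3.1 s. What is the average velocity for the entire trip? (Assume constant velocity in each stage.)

d₁ = v₁t₁ = 20 × 12.9 = 258.0 m
d₂ = v₂t₂ = 22 × 3.1 = 68.2 m
d_total = 326.2 m, t_total = 16.0 s
v_avg = d_total/t_total = 326.2/16.0 = 20.39 m/s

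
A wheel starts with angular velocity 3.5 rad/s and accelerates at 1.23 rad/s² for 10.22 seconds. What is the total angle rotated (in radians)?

θ = ω₀t + ½αt² = 3.5×10.22 + ½×1.23×10.22² = 100.01 rad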